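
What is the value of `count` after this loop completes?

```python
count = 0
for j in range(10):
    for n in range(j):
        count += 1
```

Triangle number: 0+1+2+...+9
`count` takes the values: 0 → 1 → 2 → 3 → 4 → 5 → 6 → 7 → 8 → 9 → 10 → 11 → 12 → 13 → 14 → 15 → 16 → 17 → 18 → 19 → 20 → 21 → 22 → 23 → 24 → 25 → 26 → 27 → 28 → 29 → … → 41 → 42 → 43 → 44 → 45

Answer: 45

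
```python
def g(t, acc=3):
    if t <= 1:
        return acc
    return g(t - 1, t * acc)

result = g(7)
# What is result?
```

Accumulator trace (n, acc): (7, 3) -> (6, 21) -> (5, 126) -> (4, 630) -> (3, 2520) -> (2, 7560) -> (1, 15120) -> return 15120

Answer: 15120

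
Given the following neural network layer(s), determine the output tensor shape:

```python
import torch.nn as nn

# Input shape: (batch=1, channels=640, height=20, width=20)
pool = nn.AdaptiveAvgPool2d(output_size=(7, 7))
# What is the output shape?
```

Input: (1, 640, 20, 20) -> Output: (1, 640, 7, 7)

Answer: (1, 640, 7, 7)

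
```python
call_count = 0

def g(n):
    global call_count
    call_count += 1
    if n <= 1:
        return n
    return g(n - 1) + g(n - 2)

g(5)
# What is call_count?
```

Calls(n) = 1 + Calls(n-1) + Calls(n-2); Calls(0)=Calls(1)=1. For n=5 this gives 15.

Answer: 15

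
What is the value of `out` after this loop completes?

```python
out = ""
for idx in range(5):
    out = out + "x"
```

Repeat 'x' 5 times
`out` takes the values: "" → "x" → "xx" → "xxx" → "xxxx" → "xxxxx"

Answer: "xxxxx"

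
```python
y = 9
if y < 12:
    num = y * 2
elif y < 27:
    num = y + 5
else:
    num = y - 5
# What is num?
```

Trace:
`y = 9` → y = 9
`if y < 12: ...` → y < 12 is True → num = 18
So num = 18

Answer: 18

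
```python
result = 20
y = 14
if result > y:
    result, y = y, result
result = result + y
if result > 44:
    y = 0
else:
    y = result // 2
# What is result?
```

Trace:
`result = 20` → result = 20
`y = 14` → y = 14
`if result > y: ...` → result > y is True → result = 14; y = 20
`result = result + y` → result = 34
`if result > 44: ...` → result > 44 is False, take else branch → y = 17
So result = 34

Answer: 34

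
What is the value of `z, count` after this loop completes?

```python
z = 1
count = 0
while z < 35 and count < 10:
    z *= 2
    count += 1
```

Double until >= 35 or 10 iterations
`z, count` takes the values: (1, 0) → (2, 0) → (2, 1) → (4, 1) → (4, 2) → (8, 2) → (8, 3) → (16, 3) → (16, 4) → (32, 4) → (32, 5) → (64, 5) → (64, 6)

Answer: 64, 6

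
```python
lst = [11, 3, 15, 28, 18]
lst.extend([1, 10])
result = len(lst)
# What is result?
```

Trace:
`lst = [11, 3, 15, 28, 18]` → lst = [11, 3, 15, 28, 18]
`lst.extend([1, 10])` → lst = [11, 3, 15, 28, 18, 1, 10]
`result = len(lst)` → result = 7
So result = 7

Answer: 7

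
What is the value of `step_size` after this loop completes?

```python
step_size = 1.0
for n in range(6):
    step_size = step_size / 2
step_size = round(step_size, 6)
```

Halving LR 6 times: 1 / 2^6
`step_size` takes the values: 1.0 → 0.5 → 0.25 → 0.125 → 0.0625 → 0.03125 → 0.015625

Answer: 0.015625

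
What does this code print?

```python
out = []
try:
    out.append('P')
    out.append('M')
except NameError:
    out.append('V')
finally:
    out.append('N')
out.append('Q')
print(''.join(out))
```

Execution trace: 'P' (try body) → 'M' (try body, no exception) → 'N' (finally) → 'Q' (after the try/except). Output: PMNQ

Answer: PMNQ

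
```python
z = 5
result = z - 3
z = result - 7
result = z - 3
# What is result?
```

Trace:
`z = 5` → z = 5
`result = z - 3` → result = 2
`z = result - 7` → z = -5
`result = z - 3` → result = -8
So result = -8

Answer: -8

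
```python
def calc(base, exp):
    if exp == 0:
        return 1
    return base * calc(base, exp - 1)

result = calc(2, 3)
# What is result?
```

calc(2, 3) = 2 * 2 * 2 = 8

Answer: 8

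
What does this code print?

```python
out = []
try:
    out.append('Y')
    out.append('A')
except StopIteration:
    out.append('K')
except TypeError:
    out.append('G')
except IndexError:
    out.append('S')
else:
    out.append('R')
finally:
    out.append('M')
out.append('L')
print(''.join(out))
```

Execution trace: 'Y' (try body) → 'A' (try body, no exception) → 'R' (else) → 'M' (finally) → 'L' (after the try/except). Output: YARML

Answer: YARML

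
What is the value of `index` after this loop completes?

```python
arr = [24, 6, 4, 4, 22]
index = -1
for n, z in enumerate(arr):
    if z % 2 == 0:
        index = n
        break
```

First even number index in [24, 6, 4, 4, 22]
`index` takes the values: -1 → 0

Answer: 0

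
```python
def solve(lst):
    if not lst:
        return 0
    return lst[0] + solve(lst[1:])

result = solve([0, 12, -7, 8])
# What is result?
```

0 + 12 + (-7) + 8 + 0 = 13

Answer: 13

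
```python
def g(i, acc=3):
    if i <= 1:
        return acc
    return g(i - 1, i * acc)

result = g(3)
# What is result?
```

Accumulator trace (n, acc): (3, 3) -> (2, 9) -> (1, 18) -> return 18

Answer: 18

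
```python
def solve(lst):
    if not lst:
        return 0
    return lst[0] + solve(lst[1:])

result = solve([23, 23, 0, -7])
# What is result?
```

23 + 23 + 0 + (-7) + 0 = 39

Answer: 39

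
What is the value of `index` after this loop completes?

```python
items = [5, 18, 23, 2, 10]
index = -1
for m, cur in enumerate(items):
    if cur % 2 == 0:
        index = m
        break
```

First even number index in [5, 18, 23, 2, 10]
`index` takes the values: -1 → 1

Answer: 1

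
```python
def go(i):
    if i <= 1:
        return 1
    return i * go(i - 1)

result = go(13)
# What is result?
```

go(13) = 13 * 12 * 11 * 10 * 9 * 8 * 7 * 6 * 5 * 4 * 3 * 2 * 1 = 6227020800

Answer: 6227020800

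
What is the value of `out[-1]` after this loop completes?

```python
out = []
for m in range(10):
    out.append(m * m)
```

Last element of squares 0 to 9
`out` takes the values: [] → [0] → [0, 1] → [0, 1, 4] → [0, 1, 4, 9] → [0, 1, 4, 9, 16] → [0, 1, 4, 9, 16, 25] → [0, 1, 4, 9, 16, 25, 36] → [0, 1, 4, 9, 16, 25, 36, 49] → [0, 1, 4, 9, 16, 25, 36, 49, 64] → [0, 1, 4, 9, 16, 25, 36, 49, 64, 81]
So `out[-1]` = 81

Answer: 81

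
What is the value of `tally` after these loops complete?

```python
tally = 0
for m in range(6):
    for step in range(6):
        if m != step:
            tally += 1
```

6² - 6 (exclude diagonal)
`tally` takes the values: 0 → 1 → 2 → 3 → 4 → 5 → 6 → 7 → 8 → 9 → 10 → 11 → 12 → 13 → 14 → 15 → 16 → 17 → 18 → 19 → 20 → 21 → 22 → 23 → 24 → 25 → 26 → 27 → 28 → 29 → 30

Answer: 30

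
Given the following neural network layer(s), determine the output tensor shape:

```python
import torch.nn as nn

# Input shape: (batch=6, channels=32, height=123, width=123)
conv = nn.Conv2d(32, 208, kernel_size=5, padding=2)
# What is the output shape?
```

Input: (6, 32, 123, 123) -> Output: (6, 208, 123, 123)

Answer: (6, 208, 123, 123)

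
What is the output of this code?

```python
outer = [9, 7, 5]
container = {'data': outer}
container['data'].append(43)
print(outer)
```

Key concept: dict holds reference to list.
Step by step:
`outer = [9, 7, 5]` → outer = [9, 7, 5]
`container = {'data': outer}` → container = {'data': [9, 7, 5]}
`container['data'].append(43)` → outer = [9, 7, 5, 43]; container = {'data': [9, 7, 5, 43]}
`print(outer)` → prints [9, 7, 5, 43]

Answer: [9, 7, 5, 43]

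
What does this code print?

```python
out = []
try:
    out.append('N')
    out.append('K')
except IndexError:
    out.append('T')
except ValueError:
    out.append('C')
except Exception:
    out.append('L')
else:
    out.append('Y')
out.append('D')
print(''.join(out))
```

Execution trace: 'N' (try body) → 'K' (try body, no exception) → 'Y' (else) → 'D' (after the try/except). Output: NKYD

Answer: NKYD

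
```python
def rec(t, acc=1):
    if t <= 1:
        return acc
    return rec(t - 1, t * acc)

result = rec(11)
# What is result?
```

Accumulator trace (n, acc): (11, 1) -> (10, 11) -> (9, 110) -> (8, 990) -> (7, 7920) -> (6, 55440) -> (5, 332640) -> (4, 1663200) -> (3, 6652800) -> (2, 19958400) -> (1, 39916800) -> return 39916800

Answer: 39916800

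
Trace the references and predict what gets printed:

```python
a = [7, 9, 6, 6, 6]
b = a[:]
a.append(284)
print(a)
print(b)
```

Key concept: slice [:] creates copy.
Step by step:
`a = [7, 9, 6, 6, 6]` → a = [7, 9, 6, 6, 6]
`b = a[:]` → b = [7, 9, 6, 6, 6]
`a.append(284)` → a = [7, 9, 6, 6, 6, 284]
`print(a)` → prints [7, 9, 6, 6, 6, 284]
`print(b)` → prints [7, 9, 6, 6, 6]

Answer:
[7, 9, 6, 6, 6, 284]
[7, 9, 6, 6, 6]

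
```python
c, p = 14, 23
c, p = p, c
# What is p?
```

Trace:
`c, p = 14, 23` → c = 14; p = 23
`c, p = p, c` → c = 23; p = 14
So p = 14

Answer: 14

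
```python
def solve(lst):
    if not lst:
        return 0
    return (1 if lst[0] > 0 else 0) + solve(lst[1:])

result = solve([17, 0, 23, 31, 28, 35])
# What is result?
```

Count of positive elements in [17, 0, 23, 31, 28, 35] = 5

Answer: 5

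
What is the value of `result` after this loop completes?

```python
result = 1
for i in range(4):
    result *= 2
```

2^4 = 16
`result` takes the values: 1 → 2 → 4 → 8 → 16

Answer: 16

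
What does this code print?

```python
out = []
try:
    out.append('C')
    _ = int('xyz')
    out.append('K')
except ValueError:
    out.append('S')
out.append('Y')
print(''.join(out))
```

Execution trace: 'C' (try body) → 'S' (except ValueError) → 'Y' (after the try/except). Output: CSY

Answer: CSY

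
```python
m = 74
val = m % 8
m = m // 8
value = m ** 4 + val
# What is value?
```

Trace:
`m = 74` → m = 74
`val = m % 8` → val = 2
`m = m // 8` → m = 9
`value = m ** 4 + val` → value = 6563
So value = 6563

Answer: 6563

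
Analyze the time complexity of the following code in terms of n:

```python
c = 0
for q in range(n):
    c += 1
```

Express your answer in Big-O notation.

Each loop level contributes: n. Multiplying the contributions gives O(n).

Answer: O(n)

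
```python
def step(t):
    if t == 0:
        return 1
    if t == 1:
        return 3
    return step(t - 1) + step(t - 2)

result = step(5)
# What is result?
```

Build up from base cases: step(0)=1, step(1)=3, step(2)=4, step(3)=7, step(4)=11, step(5)=18

Answer: 18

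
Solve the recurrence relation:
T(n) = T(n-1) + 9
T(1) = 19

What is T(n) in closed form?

Unrolling: T(n) = T(1) + 9·(n-1) = 19 + 9(n-1) = 9n + 10.

Answer: T(n) = 9n + 10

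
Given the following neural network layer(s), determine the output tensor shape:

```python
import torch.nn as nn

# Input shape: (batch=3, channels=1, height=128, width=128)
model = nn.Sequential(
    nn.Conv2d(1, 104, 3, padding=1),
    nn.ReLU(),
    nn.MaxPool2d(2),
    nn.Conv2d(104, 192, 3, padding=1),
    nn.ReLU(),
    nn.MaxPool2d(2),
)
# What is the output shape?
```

Input: (3, 1, 128, 128) -> after first Conv2d: (3, 104, 128, 128) -> after first MaxPool2d: (3, 104, 64, 64) -> after second Conv2d: (3, 192, 64, 64) -> Output: (3, 192, 32, 32)

Answer: (3, 192, 32, 32)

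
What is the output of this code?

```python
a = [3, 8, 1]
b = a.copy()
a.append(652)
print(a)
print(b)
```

Key concept: list.copy() creates independent copy.
Step by step:
`a = [3, 8, 1]` → a = [3, 8, 1]
`b = a.copy()` → b = [3, 8, 1]
`a.append(652)` → a = [3, 8, 1, 652]
`print(a)` → prints [3, 8, 1, 652]
`print(b)` → prints [3, 8, 1]

Answer:
[3, 8, 1, 652]
[3, 8, 1]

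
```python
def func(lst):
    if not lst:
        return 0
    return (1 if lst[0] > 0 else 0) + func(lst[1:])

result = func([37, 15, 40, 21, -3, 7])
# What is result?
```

Count of positive elements in [37, 15, 40, 21, -3, 7] = 5

Answer: 5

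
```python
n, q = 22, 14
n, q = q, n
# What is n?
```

Trace:
`n, q = 22, 14` → n = 22; q = 14
`n, q = q, n` → n = 14; q = 22
So n = 14

Answer: 14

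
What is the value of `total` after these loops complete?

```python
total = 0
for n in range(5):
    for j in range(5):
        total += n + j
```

Sum of all n+j for n,j in 5x5
`total` takes the values: 0 → 1 → 3 → 6 → 10 → 11 → 13 → 16 → 20 → 25 → 27 → 30 → 34 → 39 → 45 → 48 → 52 → 57 → 63 → 70 → 74 → 79 → 85 → 92 → 100

Answer: 100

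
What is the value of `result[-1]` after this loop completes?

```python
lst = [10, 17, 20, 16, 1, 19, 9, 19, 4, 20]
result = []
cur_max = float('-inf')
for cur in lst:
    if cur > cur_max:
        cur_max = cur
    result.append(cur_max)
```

Running max ends at 20
`result` takes the values: [] → [10] → [10, 17] → [10, 17, 20] → [10, 17, 20, 20] → [10, 17, 20, 20, 20] → [10, 17, 20, 20, 20, 20] → [10, 17, 20, 20, 20, 20, 20] → [10, 17, 20, 20, 20, 20, 20, 20] → [10, 17, 20, 20, 20, 20, 20, 20, 20] → [10, 17, 20, 20, 20, 20, 20, 20, 20, 20]
So `result[-1]` = 20

Answer: 20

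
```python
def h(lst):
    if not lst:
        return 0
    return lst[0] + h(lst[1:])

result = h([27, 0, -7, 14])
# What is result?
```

27 + 0 + (-7) + 14 + 0 = 34

Answer: 34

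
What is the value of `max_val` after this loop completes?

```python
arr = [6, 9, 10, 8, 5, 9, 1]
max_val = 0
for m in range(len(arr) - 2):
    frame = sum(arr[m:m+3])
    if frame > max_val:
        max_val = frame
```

Max sum of 3-element window in [6, 9, 10, 8, 5, 9, 1]
`max_val` takes the values: 0 → 25 → 27

Answer: 27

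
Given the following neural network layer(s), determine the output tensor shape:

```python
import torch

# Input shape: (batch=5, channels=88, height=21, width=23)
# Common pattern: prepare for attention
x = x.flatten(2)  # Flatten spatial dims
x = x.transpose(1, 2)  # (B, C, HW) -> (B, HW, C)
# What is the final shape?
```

Input: (5, 88, 21, 23) -> after flatten(2): (5, 88, 483) -> Output: (5, 483, 88)

Answer: (5, 483, 88)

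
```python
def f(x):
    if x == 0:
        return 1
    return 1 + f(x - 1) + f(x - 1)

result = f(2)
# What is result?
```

f(x) = 1 + 2·f(x-1), f(0)=1. Closed form: (1+1)·2^2 - 1 = 7.

Answer: 7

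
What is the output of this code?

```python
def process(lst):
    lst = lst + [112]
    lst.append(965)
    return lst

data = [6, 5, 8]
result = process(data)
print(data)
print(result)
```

Key concept: rebinding parameter vs mutation.
Step by step:
`data = [6, 5, 8]` → data = [6, 5, 8]
`result = process(data)` → result = [6, 5, 8, 112, 965]
`print(data)` → prints [6, 5, 8]
`print(result)` → prints [6, 5, 8, 112, 965]

Answer:
[6, 5, 8]
[6, 5, 8, 112, 965]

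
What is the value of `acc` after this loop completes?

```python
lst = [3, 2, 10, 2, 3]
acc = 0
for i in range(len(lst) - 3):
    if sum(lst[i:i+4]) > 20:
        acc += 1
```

Count windows with sum > 20
`acc` takes the values: 0

Answer: 0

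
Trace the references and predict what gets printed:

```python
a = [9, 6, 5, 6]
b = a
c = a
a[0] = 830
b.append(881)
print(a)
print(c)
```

Key concept: multiple aliases.
Step by step:
`a = [9, 6, 5, 6]` → a = [9, 6, 5, 6]
`b = a` → b = [9, 6, 5, 6] (same object as a)
`c = a` → c = [9, 6, 5, 6] (same object as a, b)
`a[0] = 830` → a = [830, 6, 5, 6] (same object as b, c); b = [830, 6, 5, 6] (same object as a, c); c = [830, 6, 5, 6] (same object as a, b)
`b.append(881)` → a = [830, 6, 5, 6, 881] (same object as b, c); b = [830, 6, 5, 6, 881] (same object as a, c); c = [830, 6, 5, 6, 881] (same object as a, b)
`print(a)` → prints [830, 6, 5, 6, 881]
`print(c)` → prints [830, 6, 5, 6, 881]

Answer:
[830, 6, 5, 6, 881]
[830, 6, 5, 6, 881]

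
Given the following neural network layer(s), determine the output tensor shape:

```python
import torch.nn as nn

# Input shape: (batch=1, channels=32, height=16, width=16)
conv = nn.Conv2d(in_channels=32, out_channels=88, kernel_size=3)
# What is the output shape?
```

Input: (1, 32, 16, 16) -> Output: (1, 88, 14, 14)

Answer: (1, 88, 14, 14)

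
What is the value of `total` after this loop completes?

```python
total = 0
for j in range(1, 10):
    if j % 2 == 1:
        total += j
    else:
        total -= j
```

Add odd, subtract even
`total` takes the values: 0 → 1 → -1 → 2 → -2 → 3 → -3 → 4 → -4 → 5

Answer: 5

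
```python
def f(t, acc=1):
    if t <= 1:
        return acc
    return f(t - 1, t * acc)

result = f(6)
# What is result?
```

Accumulator trace (n, acc): (6, 1) -> (5, 6) -> (4, 30) -> (3, 120) -> (2, 360) -> (1, 720) -> return 720

Answer: 720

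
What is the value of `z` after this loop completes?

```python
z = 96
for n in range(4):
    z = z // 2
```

Halve 4 times: 96 // 2^4 = 6
`z` takes the values: 96 → 48 → 24 → 12 → 6

Answer: 6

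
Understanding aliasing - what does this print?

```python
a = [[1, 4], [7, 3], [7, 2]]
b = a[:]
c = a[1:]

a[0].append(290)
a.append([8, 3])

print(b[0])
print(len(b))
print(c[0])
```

Key concept: slice with nested mutation.
Step by step:
`a = [[1, 4], [7, 3], [7, 2]]` → a = [[1, 4], [7, 3], [7, 2]]
`b = a[:]` → b = [[1, 4], [7, 3], [7, 2]]
`c = a[1:]` → c = [[7, 3], [7, 2]]
`a[0].append(290)` → a = [[1, 4, 290], [7, 3], [7, 2]]; b = [[1, 4, 290], [7, 3], [7, 2]]
`a.append([8, 3])` → a = [[1, 4, 290], [7, 3], [7, 2], [8, 3]]
`print(b[0])` → prints [1, 4, 290]
`print(len(b))` → prints 3
`print(c[0])` → prints [7, 3]

Answer:
[1, 4, 290]
3
[7, 3]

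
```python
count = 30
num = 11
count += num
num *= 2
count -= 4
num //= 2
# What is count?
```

Trace:
`count = 30` → count = 30
`num = 11` → num = 11
`count += num` → count = 41
`num *= 2` → num = 22
`count -= 4` → count = 37
`num //= 2` → num = 11
So count = 37

Answer: 37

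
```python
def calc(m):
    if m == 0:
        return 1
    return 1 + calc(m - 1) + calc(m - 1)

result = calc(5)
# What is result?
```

calc(m) = 1 + 2·calc(m-1), calc(0)=1. Closed form: (1+1)·2^5 - 1 = 63.

Answer: 63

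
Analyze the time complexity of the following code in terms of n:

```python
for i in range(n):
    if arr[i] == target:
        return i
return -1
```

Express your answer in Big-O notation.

This is Linear search in an array. Time complexity: O(n).

Answer: O(n)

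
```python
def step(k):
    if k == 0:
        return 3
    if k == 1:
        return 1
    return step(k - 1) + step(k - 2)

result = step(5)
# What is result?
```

Build up from base cases: step(0)=3, step(1)=1, step(2)=4, step(3)=5, step(4)=9, step(5)=14

Answer: 14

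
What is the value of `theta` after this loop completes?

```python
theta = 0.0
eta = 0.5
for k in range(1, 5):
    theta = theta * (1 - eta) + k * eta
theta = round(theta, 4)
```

Moving average with lr=0.5
`theta` takes the values: 0.0 → 0.5 → 1.25 → 2.125 → 3.0625

Answer: 3.0625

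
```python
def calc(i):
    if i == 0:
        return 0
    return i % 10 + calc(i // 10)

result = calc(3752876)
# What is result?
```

Sum of digits of 3752876: 6 + 7 + 8 + 2 + 5 + 7 + 3 = 38

Answer: 38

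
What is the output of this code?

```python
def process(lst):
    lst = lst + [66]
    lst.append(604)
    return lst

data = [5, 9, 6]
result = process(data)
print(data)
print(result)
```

Key concept: rebinding parameter vs mutation.
Step by step:
`data = [5, 9, 6]` → data = [5, 9, 6]
`result = process(data)` → result = [5, 9, 6, 66, 604]
`print(data)` → prints [5, 9, 6]
`print(result)` → prints [5, 9, 6, 66, 604]

Answer:
[5, 9, 6]
[5, 9, 6, 66, 604]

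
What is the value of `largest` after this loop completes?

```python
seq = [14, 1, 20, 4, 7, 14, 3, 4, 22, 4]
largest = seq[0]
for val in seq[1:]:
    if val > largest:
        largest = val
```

Maximum of [14, 1, 20, 4, 7, 14, 3, 4, 22, 4]
`largest` takes the values: 14 → 20 → 22

Answer: 22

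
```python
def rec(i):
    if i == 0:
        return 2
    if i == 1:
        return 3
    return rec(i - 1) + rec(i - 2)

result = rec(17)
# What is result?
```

Build up from base cases: rec(0)=2, rec(1)=3, rec(2)=5, rec(3)=8, rec(4)=13, rec(5)=21, rec(6)=34, ..., rec(17)=6765

Answer: 6765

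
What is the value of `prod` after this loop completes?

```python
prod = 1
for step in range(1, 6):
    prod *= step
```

5! = 120
`prod` takes the values: 1 → 2 → 6 → 24 → 120

Answer: 120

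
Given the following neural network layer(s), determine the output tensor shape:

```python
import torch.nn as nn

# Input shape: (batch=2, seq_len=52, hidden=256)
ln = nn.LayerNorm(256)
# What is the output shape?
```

Input: (2, 52, 256) -> Output: (2, 52, 256)

Answer: (2, 52, 256)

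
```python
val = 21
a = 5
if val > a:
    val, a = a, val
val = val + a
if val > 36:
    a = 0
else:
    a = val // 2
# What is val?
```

Trace:
`val = 21` → val = 21
`a = 5` → a = 5
`if val > a: ...` → val > a is True → val = 5; a = 21
`val = val + a` → val = 26
`if val > 36: ...` → val > 36 is False, take else branch → a = 13
So val = 26

Answer: 26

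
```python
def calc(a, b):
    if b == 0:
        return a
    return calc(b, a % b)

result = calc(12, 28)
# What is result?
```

calc(12, 28) -> calc(28, 12) -> calc(12, 4) -> calc(4, 0) -> 4

Answer: 4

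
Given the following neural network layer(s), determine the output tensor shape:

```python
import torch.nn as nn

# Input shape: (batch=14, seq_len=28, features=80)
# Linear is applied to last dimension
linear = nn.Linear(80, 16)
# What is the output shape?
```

Input: (14, 28, 80) -> Output: (14, 28, 16)

Answer: (14, 28, 16)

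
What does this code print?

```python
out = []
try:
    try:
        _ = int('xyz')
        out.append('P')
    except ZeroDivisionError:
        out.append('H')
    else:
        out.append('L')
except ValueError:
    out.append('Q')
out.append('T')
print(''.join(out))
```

Execution trace: 'Q' (outer except ValueError) → 'T' (after the try/except). Output: QT

Answer: QT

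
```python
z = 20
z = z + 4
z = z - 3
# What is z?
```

Trace:
`z = 20` → z = 20
`z = z + 4` → z = 24
`z = z - 3` → z = 21
So z = 21

Answer: 21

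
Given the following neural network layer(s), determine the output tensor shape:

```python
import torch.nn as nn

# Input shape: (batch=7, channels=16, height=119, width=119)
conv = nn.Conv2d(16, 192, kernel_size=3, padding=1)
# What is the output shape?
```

Input: (7, 16, 119, 119) -> Output: (7, 192, 119, 119)

Answer: (7, 192, 119, 119)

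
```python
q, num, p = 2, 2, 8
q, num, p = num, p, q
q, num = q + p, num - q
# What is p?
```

Trace:
`q, num, p = 2, 2, 8` → q = 2; num = 2; p = 8
`q, num, p = num, p, q` → q = 2; num = 8; p = 2
`q, num = q + p, num - q` → q = 4; num = 6
So p = 2

Answer: 2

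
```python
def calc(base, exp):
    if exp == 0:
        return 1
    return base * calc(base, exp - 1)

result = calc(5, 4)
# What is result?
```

calc(5, 4) = 5 * 5 * 5 * 5 = 625

Answer: 625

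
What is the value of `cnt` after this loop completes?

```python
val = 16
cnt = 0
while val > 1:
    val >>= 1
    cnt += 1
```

Count right shifts until 1
`cnt` takes the values: 0 → 1 → 2 → 3 → 4

Answer: 4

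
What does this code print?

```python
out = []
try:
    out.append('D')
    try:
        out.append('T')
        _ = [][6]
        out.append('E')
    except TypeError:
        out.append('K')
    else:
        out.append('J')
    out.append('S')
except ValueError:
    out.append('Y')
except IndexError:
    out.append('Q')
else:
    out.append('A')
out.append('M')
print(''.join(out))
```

Execution trace: 'D' (try body) → 'T' (inner try body) → 'Q' (except IndexError) → 'M' (after the try/except). Output: DTQM

Answer: DTQM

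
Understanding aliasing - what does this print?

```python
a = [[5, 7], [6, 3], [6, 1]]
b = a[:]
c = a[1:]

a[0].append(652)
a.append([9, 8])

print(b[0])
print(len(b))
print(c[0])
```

Key concept: slice with nested mutation.
Step by step:
`a = [[5, 7], [6, 3], [6, 1]]` → a = [[5, 7], [6, 3], [6, 1]]
`b = a[:]` → b = [[5, 7], [6, 3], [6, 1]]
`c = a[1:]` → c = [[6, 3], [6, 1]]
`a[0].append(652)` → a = [[5, 7, 652], [6, 3], [6, 1]]; b = [[5, 7, 652], [6, 3], [6, 1]]
`a.append([9, 8])` → a = [[5, 7, 652], [6, 3], [6, 1], [9, 8]]
`print(b[0])` → prints [5, 7, 652]
`print(len(b))` → prints 3
`print(c[0])` → prints [6, 3]

Answer:
[5, 7, 652]
3
[6, 3]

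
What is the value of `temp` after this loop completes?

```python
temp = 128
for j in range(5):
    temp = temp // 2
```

Halve 5 times: 128 // 2^5 = 4
`temp` takes the values: 128 → 64 → 32 → 16 → 8 → 4

Answer: 4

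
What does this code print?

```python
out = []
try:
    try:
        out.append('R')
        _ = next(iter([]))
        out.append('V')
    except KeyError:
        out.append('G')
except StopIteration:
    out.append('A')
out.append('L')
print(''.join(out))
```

Execution trace: 'R' (try body) → 'A' (outer except StopIteration) → 'L' (after the try/except). Output: RAL

Answer: RAL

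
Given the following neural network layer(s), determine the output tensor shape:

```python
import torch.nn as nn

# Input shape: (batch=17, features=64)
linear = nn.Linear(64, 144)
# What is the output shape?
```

Input: (17, 64) -> Output: (17, 144)

Answer: (17, 144)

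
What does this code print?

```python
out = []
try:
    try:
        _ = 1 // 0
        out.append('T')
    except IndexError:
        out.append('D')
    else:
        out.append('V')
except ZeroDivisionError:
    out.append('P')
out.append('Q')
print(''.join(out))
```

Execution trace: 'P' (outer except ZeroDivisionError) → 'Q' (after the try/except). Output: PQ

Answer: PQ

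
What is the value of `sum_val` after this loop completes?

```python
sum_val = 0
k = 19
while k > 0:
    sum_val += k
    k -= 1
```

Sum 19 down to 1
`sum_val` takes the values: 0 → 19 → 37 → 54 → 70 → 85 → 99 → 112 → 124 → 135 → 145 → 154 → 162 → 169 → 175 → 180 → 184 → 187 → 189 → 190

Answer: 190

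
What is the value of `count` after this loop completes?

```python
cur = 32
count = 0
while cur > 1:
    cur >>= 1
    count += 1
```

Count right shifts until 1
`count` takes the values: 0 → 1 → 2 → 3 → 4 → 5

Answer: 5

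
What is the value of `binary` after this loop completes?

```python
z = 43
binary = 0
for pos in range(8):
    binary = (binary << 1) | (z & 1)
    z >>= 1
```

Reverse lowest 8 bits of 43
`binary` takes the values: 0 → 1 → 3 → 6 → 13 → 26 → 53 → 106 → 212

Answer: 212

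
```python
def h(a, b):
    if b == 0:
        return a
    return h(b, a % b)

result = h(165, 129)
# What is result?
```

h(165, 129) -> h(129, 36) -> h(36, 21) -> h(21, 15) -> h(15, 6) -> h(6, 3) -> h(3, 0) -> 3

Answer: 3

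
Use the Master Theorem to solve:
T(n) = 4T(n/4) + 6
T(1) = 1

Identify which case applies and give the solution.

a=4, b=4, f(n)=6. log_4(4) = 1. Since c=0 < 1, Case 1 applies: T(n) = Θ(n^log_b(a)) = O(n).

Answer: O(n) - Case 1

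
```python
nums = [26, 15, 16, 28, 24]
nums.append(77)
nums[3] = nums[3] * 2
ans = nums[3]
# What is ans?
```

Trace:
`nums = [26, 15, 16, 28, 24]` → nums = [26, 15, 16, 28, 24]
`nums.append(77)` → nums = [26, 15, 16, 28, 24, 77]
`nums[3] = nums[3] * 2` → nums = [26, 15, 16, 56, 24, 77]
`ans = nums[3]` → ans = 56
So ans = 56

Answer: 56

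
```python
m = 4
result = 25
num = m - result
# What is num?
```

Trace:
`m = 4` → m = 4
`result = 25` → result = 25
`num = m - result` → num = -21
So num = -21

Answer: -21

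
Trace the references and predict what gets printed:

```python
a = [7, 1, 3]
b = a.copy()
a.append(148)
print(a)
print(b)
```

Key concept: list.copy() creates independent copy.
Step by step:
`a = [7, 1, 3]` → a = [7, 1, 3]
`b = a.copy()` → b = [7, 1, 3]
`a.append(148)` → a = [7, 1, 3, 148]
`print(a)` → prints [7, 1, 3, 148]
`print(b)` → prints [7, 1, 3]

Answer:
[7, 1, 3, 148]
[7, 1, 3]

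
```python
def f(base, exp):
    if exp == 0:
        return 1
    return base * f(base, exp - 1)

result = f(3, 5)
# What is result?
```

f(3, 5) = 3 * 3 * 3 * 3 * 3 = 243

Answer: 243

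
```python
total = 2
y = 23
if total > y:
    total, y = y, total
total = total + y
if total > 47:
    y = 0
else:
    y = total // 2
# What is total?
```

Trace:
`total = 2` → total = 2
`y = 23` → y = 23
`if total > y: ...` → total > y is False → no variable changes
`total = total + y` → total = 25
`if total > 47: ...` → total > 47 is False, take else branch → y = 12
So total = 25

Answer: 25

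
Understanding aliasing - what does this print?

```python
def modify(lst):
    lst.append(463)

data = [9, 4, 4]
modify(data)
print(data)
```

Key concept: function modifies passed list.
Step by step:
`data = [9, 4, 4]` → data = [9, 4, 4]
`modify(data)` → data = [9, 4, 4, 463]
`print(data)` → prints [9, 4, 4, 463]

Answer: [9, 4, 4, 463]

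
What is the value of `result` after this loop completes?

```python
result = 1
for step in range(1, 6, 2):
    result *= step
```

Product of 1, 3, 5, ... up to 5
`result` takes the values: 1 → 3 → 15

Answer: 15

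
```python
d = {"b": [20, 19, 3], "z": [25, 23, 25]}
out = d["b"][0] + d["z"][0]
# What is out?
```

Trace:
`d = {"b": [20, 19, 3], "z": [25, 23, 25]}` → d = {'b': [20, 19, 3], 'z': [25, 23, 25]}
`out = d["b"][0] + d["z"][0]` → out = 45
So out = 45

Answer: 45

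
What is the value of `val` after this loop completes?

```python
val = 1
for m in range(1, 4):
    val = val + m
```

Start at 1, add 1 through 3
`val` takes the values: 1 → 2 → 4 → 7

Answer: 7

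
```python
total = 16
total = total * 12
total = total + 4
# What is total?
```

Trace:
`total = 16` → total = 16
`total = total * 12` → total = 192
`total = total + 4` → total = 196
So total = 196

Answer: 196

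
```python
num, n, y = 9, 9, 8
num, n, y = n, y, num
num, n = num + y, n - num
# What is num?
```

Trace:
`num, n, y = 9, 9, 8` → num = 9; n = 9; y = 8
`num, n, y = n, y, num` → num = 9; n = 8; y = 9
`num, n = num + y, n - num` → num = 18; n = -1
So num = 18

Answer: 18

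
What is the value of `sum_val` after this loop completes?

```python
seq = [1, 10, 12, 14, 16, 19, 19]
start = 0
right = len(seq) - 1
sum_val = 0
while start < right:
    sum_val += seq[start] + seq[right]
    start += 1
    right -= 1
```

Sum of pairs from ends
`sum_val` takes the values: 0 → 20 → 49 → 77

Answer: 77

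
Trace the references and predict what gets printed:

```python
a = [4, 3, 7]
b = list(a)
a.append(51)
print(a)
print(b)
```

Key concept: list() constructor creates copy.
Step by step:
`a = [4, 3, 7]` → a = [4, 3, 7]
`b = list(a)` → b = [4, 3, 7]
`a.append(51)` → a = [4, 3, 7, 51]
`print(a)` → prints [4, 3, 7, 51]
`print(b)` → prints [4, 3, 7]

Answer:
[4, 3, 7, 51]
[4, 3, 7]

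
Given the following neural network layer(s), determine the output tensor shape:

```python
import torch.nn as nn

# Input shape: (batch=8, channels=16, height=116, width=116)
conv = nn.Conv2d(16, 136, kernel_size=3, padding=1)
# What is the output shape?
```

Input: (8, 16, 116, 116) -> Output: (8, 136, 116, 116)

Answer: (8, 136, 116, 116)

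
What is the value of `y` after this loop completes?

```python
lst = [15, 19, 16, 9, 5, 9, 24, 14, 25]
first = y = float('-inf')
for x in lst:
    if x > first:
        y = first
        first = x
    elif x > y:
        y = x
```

Second largest (with repeats) in [15, 19, 16, 9, 5, 9, 24, 14, 25]
`y` takes the values: -inf → 15 → 16 → 19 → 24

Answer: 24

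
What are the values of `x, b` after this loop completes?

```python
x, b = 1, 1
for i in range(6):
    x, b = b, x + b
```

Fibonacci: after 6 iterations
`x, b` takes the values: (1, 1) → (1, 2) → (2, 3) → (3, 5) → (5, 8) → (8, 13) → (13, 21)

Answer: 13, 21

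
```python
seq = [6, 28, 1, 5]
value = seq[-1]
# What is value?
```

Trace:
`seq = [6, 28, 1, 5]` → seq = [6, 28, 1, 5]
`value = seq[-1]` → value = 5
So value = 5

Answer: 5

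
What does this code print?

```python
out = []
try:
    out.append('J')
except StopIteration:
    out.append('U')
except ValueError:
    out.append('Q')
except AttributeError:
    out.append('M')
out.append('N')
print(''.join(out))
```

Execution trace: 'J' (try body, no exception) → 'N' (after the try/except). Output: JN

Answer: JN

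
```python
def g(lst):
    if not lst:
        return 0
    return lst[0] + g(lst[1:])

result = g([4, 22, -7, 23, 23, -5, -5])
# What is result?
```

4 + 22 + (-7) + 23 + 23 + (-5) + (-5) + 0 = 55

Answer: 55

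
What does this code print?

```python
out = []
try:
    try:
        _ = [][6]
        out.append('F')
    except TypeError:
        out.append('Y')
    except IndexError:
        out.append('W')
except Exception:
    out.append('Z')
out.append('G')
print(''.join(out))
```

Execution trace: 'W' (inner except IndexError) → 'G' (after the try/except). Output: WG

Answer: WG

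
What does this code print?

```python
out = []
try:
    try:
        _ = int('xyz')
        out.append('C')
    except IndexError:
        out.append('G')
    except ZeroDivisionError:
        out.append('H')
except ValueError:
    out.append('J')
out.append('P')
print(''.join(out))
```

Execution trace: 'J' (outer except ValueError) → 'P' (after the try/except). Output: JP

Answer: JP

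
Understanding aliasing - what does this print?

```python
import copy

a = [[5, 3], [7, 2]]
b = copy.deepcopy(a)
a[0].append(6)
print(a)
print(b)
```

Key concept: deep copy is fully independent.
Step by step:
`a = [[5, 3], [7, 2]]` → a = [[5, 3], [7, 2]]
`b = copy.deepcopy(a)` → b = [[5, 3], [7, 2]]
`a[0].append(6)` → a = [[5, 3, 6], [7, 2]]
`print(a)` → prints [[5, 3, 6], [7, 2]]
`print(b)` → prints [[5, 3], [7, 2]]

Answer:
[[5, 3, 6], [7, 2]]
[[5, 3], [7, 2]]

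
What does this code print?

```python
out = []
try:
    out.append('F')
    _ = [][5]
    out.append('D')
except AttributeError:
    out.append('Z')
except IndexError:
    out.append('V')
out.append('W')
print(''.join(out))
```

Execution trace: 'F' (try body) → 'V' (except IndexError) → 'W' (after the try/except). Output: FVW

Answer: FVW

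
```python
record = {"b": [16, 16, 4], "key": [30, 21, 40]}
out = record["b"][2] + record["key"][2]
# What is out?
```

Trace:
`record = {"b": [16, 16, 4], "key": [30, 21, 40]}` → record = {'b': [16, 16, 4], 'key': [30, 21, 40]}
`out = record["b"][2] + record["key"][2]` → out = 44
So out = 44

Answer: 44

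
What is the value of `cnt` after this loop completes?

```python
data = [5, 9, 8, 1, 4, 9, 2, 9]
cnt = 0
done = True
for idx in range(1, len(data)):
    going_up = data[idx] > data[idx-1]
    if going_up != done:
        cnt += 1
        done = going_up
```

Count direction changes in [5, 9, 8, 1, 4, 9, 2, 9]
`cnt` takes the values: 0 → 1 → 2 → 3 → 4

Answer: 4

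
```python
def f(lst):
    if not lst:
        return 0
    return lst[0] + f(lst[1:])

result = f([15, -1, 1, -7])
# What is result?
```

15 + (-1) + 1 + (-7) + 0 = 8

Answer: 8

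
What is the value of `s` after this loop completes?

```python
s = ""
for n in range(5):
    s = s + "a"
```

Repeat 'a' 5 times
`s` takes the values: "" → "a" → "aa" → "aaa" → "aaaa" → "aaaaa"

Answer: "aaaaa"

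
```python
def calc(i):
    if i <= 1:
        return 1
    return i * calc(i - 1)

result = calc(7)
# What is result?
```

calc(7) = 7 * 6 * 5 * 4 * 3 * 2 * 1 = 5040

Answer: 5040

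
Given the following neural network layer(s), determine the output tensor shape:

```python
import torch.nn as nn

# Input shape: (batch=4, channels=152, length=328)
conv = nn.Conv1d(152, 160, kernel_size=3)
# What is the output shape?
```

Input: (4, 152, 328) -> Output: (4, 160, 326)

Answer: (4, 160, 326)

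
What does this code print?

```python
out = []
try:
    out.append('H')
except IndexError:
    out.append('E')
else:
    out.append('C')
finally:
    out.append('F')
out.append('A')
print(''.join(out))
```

Execution trace: 'H' (try body, no exception) → 'C' (else) → 'F' (finally) → 'A' (after the try/except). Output: HCFA

Answer: HCFA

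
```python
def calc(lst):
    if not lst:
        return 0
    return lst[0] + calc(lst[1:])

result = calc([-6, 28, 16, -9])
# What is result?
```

(-6) + 28 + 16 + (-9) + 0 = 29

Answer: 29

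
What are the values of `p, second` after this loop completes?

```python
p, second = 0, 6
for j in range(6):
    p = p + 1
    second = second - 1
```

p goes 0→6, second goes 6→0
`p, second` takes the values: (0, 6) → (1, 6) → (1, 5) → (2, 5) → (2, 4) → (3, 4) → (3, 3) → (4, 3) → (4, 2) → (5, 2) → (5, 1) → (6, 1) → (6, 0)

Answer: 6, 0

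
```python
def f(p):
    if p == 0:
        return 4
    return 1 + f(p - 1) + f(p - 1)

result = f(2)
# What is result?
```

f(p) = 1 + 2·f(p-1), f(0)=4. Closed form: (4+1)·2^2 - 1 = 19.

Answer: 19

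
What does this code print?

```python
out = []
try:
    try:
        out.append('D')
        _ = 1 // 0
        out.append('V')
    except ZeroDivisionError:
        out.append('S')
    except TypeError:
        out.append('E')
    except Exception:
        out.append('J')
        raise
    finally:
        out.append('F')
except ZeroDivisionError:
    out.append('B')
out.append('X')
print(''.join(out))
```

Execution trace: 'D' (inner try body) → 'S' (inner except ZeroDivisionError) → 'F' (inner finally) → 'X' (after the try/except). Output: DSFX

Answer: DSFX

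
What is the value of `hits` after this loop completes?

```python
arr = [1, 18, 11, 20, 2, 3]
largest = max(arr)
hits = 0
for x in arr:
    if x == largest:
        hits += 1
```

Count of max value 20 in [1, 18, 11, 20, 2, 3]
`hits` takes the values: 0 → 1

Answer: 1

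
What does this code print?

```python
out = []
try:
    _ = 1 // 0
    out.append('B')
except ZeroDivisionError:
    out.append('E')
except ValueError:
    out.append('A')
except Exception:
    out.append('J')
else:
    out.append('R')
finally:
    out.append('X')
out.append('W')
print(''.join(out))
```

Execution trace: 'E' (except ZeroDivisionError) → 'X' (finally) → 'W' (after the try/except). Output: EXW

Answer: EXW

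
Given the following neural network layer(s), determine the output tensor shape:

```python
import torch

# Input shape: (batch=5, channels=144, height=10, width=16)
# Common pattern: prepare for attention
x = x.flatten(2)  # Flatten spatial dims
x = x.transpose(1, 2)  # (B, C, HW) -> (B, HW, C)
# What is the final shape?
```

Input: (5, 144, 10, 16) -> after flatten(2): (5, 144, 160) -> Output: (5, 160, 144)

Answer: (5, 160, 144)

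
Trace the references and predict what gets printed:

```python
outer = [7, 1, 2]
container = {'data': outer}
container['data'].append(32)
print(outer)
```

Key concept: dict holds reference to list.
Step by step:
`outer = [7, 1, 2]` → outer = [7, 1, 2]
`container = {'data': outer}` → container = {'data': [7, 1, 2]}
`container['data'].append(32)` → outer = [7, 1, 2, 32]; container = {'data': [7, 1, 2, 32]}
`print(outer)` → prints [7, 1, 2, 32]

Answer: [7, 1, 2, 32]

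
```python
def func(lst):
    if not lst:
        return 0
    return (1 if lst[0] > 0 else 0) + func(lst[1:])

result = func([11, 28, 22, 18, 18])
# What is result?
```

Count of positive elements in [11, 28, 22, 18, 18] = 5

Answer: 5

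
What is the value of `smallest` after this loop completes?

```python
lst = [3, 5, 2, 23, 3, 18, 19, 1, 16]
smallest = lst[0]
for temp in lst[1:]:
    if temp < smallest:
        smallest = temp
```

Minimum of [3, 5, 2, 23, 3, 18, 19, 1, 16]
`smallest` takes the values: 3 → 2 → 1

Answer: 1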